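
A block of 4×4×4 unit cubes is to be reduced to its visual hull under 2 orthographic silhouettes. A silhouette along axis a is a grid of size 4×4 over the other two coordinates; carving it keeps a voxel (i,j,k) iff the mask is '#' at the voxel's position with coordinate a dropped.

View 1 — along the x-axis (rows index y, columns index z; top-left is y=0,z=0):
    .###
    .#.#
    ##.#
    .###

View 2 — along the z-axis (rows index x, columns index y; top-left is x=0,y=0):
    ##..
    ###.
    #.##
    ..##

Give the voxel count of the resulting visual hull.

initial block: 4^3 = 64
  1. axis=0 (YZ plane), |mask|=11  ⇒  voxels=44
  2. axis=2 (XY plane), |mask|=10  ⇒  voxels=28

28 voxels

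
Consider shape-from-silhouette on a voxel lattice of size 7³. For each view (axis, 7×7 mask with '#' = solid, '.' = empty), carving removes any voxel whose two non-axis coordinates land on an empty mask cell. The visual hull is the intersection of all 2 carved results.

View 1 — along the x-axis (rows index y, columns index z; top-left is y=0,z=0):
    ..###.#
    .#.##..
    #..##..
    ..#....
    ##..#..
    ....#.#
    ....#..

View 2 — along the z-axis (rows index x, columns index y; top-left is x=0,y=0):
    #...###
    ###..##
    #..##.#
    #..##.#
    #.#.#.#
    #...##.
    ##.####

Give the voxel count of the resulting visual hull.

before carving: 343 voxels (7×7×7)
step 1: project along x, AND mask (17/49) → |grid| = 119
step 2: project along z, AND mask (30/49) → |grid| = 75

remaining voxels: 75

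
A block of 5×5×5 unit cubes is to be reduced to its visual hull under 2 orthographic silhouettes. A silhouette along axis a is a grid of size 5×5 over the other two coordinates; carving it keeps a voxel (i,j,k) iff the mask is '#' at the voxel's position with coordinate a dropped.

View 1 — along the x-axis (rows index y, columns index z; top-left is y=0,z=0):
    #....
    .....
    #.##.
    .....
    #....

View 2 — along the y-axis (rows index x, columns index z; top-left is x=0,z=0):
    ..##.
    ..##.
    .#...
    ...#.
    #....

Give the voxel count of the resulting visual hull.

before carving: 125 voxels (5×5×5)
carve view 1 (along x, YZ-mask fill 5/25): 25 voxels remain
carve view 2 (along y, XZ-mask fill 7/25): 8 voxels remain

voxel count = 8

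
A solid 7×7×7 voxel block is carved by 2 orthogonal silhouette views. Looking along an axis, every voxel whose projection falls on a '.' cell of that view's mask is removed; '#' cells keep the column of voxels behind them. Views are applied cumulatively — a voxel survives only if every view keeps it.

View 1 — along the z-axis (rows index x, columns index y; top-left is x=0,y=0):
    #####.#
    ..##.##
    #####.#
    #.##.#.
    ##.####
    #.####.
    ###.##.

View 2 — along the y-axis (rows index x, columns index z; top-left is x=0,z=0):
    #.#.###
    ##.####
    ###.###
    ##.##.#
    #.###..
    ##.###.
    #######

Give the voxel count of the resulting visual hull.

194 voxels

full grid |V| = 343
carve view 1 (along z, XY-mask fill 36/49): 252 voxels remain
carve view 2 (along y, XZ-mask fill 38/49): 194 voxels remain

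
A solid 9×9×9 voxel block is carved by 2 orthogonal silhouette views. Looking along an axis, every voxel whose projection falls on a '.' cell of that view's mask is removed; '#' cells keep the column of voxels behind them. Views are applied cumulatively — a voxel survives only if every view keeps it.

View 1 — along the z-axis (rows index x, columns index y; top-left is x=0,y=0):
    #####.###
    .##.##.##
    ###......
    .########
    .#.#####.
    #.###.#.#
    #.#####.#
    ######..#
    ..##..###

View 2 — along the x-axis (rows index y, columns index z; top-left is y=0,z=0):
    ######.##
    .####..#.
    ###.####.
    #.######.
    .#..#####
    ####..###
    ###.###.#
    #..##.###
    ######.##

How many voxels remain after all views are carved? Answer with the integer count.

|visual hull| = 380

initial block: 9^3 = 729
V1 z: intersect with XY mask (56 set) -- 504 left
V2 x: intersect with YZ mask (61 set) -- 380 left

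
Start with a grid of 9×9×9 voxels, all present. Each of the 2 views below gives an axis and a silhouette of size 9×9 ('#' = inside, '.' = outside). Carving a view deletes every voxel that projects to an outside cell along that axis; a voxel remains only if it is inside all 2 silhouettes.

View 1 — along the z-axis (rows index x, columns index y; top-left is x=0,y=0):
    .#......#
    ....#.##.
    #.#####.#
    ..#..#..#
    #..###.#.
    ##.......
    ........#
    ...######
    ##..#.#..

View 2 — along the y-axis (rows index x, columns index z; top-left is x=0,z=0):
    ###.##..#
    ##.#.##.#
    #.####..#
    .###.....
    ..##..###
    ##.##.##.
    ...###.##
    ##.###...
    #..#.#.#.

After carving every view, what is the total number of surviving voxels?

initial block: 9^3 = 729
V1 z: intersect with XY mask (33 set) -- 297 left
V2 y: intersect with XZ mask (46 set) -- 169 left

|visual hull| = 169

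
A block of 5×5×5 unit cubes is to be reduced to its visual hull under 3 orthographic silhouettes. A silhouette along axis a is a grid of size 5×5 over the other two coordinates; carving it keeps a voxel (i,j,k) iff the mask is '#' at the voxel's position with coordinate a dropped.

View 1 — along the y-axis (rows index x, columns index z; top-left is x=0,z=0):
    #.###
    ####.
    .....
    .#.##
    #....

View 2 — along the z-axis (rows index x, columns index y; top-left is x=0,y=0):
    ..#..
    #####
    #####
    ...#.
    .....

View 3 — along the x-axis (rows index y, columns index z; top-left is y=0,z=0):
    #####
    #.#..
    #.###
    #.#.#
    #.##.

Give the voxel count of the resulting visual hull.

full grid |V| = 125
V1 y: intersect with XZ mask (12 set) -- 60 left
V2 z: intersect with XY mask (12 set) -- 27 left
V3 x: intersect with YZ mask (17 set) -- 19 left

remaining voxels: 19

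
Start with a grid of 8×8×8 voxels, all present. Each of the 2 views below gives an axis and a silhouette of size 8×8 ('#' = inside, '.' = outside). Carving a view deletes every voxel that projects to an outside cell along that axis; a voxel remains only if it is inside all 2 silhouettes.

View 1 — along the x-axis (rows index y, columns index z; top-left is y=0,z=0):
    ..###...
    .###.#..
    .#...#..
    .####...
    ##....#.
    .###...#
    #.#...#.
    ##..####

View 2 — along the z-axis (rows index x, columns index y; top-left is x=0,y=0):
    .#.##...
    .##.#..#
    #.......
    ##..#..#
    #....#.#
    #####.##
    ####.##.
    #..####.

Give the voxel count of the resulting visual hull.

remaining voxels: 120

before carving: 512 voxels (8×8×8)
carve view 1 (along x, YZ-mask fill 29/64): 232 voxels remain
carve view 2 (along z, XY-mask fill 33/64): 120 voxels remain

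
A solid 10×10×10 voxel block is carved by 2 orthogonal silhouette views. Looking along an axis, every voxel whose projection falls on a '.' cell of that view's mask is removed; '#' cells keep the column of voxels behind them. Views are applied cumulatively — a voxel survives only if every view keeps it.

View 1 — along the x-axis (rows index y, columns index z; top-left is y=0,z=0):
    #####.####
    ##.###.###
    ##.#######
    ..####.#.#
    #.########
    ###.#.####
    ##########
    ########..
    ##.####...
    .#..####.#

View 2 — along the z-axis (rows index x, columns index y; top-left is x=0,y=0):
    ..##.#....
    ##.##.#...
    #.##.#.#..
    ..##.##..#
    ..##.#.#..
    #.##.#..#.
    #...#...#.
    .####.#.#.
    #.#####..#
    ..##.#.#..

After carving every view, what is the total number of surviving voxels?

voxel count = 373

start: 10×10×10 = 1000 voxels
step 1: project along x, AND mask (79/100) → |grid| = 790
step 2: project along z, AND mask (47/100) → |grid| = 373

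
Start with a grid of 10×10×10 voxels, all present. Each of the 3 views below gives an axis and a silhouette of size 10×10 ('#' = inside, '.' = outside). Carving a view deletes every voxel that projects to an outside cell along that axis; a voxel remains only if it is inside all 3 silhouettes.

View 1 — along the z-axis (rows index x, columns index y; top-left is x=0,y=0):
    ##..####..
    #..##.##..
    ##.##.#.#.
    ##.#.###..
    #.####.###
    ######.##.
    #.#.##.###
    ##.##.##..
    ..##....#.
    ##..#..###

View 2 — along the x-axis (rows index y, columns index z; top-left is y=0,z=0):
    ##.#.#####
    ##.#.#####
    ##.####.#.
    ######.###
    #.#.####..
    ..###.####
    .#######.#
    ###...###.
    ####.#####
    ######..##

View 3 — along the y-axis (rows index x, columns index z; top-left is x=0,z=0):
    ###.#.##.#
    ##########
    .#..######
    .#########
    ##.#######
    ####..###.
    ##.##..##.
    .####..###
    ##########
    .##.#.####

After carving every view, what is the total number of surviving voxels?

start: 10×10×10 = 1000 voxels
[1] z-view keeps 61 columns → grid now 610
[2] x-view keeps 76 columns → grid now 460
[3] y-view keeps 79 columns → grid now 359

|visual hull| = 359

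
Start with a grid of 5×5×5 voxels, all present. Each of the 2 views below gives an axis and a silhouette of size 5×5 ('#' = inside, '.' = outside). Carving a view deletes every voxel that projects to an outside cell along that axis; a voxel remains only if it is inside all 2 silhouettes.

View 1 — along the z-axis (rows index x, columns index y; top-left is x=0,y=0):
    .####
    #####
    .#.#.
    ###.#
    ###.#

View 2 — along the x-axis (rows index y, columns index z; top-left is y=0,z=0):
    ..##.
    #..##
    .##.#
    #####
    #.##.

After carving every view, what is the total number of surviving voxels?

initial block: 5^3 = 125
carve view 1 (along z, XY-mask fill 19/25): 95 voxels remain
carve view 2 (along x, YZ-mask fill 16/25): 60 voxels remain

60 voxels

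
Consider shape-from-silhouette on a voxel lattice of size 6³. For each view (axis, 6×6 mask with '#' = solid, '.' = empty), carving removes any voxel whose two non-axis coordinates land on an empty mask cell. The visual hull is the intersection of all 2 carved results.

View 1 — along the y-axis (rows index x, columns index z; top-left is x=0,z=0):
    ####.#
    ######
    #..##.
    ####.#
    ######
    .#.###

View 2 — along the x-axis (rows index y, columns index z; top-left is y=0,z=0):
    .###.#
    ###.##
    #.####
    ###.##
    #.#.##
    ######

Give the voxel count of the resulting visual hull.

full grid |V| = 216
step 1: project along y, AND mask (29/36) → |grid| = 174
step 2: project along x, AND mask (29/36) → |grid| = 137

|visual hull| = 137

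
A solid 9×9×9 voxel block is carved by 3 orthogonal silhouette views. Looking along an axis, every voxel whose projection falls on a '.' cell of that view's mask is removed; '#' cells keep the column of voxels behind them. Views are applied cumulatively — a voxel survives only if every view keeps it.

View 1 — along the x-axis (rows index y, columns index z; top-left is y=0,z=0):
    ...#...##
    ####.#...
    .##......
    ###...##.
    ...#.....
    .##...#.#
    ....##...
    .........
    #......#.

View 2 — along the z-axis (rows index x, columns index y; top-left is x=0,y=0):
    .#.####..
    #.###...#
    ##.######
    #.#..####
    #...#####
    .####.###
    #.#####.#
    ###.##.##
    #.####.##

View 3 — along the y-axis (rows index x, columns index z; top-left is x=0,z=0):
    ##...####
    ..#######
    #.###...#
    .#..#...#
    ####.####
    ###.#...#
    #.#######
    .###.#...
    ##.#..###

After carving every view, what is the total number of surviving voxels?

before carving: 729 voxels (9×9×9)
  1. axis=0 (YZ plane), |mask|=24  ⇒  voxels=216
  2. axis=2 (XY plane), |mask|=58  ⇒  voxels=147
  3. axis=1 (XZ plane), |mask|=52  ⇒  voxels=98

remaining voxels: 98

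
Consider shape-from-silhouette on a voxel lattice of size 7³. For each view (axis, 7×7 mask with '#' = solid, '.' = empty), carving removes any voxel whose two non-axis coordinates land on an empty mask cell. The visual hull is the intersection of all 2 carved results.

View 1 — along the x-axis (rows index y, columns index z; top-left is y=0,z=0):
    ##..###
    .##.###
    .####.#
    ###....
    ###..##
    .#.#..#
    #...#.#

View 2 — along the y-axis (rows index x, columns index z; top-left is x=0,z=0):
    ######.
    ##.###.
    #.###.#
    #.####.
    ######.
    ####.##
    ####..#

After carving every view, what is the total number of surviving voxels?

before carving: 343 voxels (7×7×7)
[1] x-view keeps 29 columns → grid now 203
[2] y-view keeps 38 columns → grid now 149

remaining voxels: 149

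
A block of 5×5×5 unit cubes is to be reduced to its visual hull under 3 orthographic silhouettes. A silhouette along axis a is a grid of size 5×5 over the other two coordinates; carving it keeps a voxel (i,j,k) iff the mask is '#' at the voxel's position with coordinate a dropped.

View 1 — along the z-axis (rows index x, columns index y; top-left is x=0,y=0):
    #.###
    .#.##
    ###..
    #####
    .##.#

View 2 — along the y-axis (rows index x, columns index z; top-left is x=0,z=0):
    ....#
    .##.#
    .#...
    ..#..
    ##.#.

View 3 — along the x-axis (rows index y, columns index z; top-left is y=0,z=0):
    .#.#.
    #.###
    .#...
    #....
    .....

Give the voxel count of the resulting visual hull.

|visual hull| = 8

initial block: 5^3 = 125
V1 z: intersect with XY mask (18 set) -- 90 left
V2 y: intersect with XZ mask (9 set) -- 30 left
V3 x: intersect with YZ mask (8 set) -- 8 left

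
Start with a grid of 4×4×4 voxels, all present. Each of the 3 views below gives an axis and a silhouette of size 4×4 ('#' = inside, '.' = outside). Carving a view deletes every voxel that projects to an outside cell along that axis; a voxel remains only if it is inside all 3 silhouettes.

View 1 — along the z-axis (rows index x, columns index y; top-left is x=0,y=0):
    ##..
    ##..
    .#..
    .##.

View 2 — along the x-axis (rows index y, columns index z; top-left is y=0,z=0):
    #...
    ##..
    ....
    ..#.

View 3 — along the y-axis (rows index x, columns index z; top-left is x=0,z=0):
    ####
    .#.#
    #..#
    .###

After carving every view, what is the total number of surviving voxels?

voxel count = 6

initial block: 4^3 = 64
step 1: project along z, AND mask (7/16) → |grid| = 28
step 2: project along x, AND mask (4/16) → |grid| = 10
step 3: project along y, AND mask (11/16) → |grid| = 6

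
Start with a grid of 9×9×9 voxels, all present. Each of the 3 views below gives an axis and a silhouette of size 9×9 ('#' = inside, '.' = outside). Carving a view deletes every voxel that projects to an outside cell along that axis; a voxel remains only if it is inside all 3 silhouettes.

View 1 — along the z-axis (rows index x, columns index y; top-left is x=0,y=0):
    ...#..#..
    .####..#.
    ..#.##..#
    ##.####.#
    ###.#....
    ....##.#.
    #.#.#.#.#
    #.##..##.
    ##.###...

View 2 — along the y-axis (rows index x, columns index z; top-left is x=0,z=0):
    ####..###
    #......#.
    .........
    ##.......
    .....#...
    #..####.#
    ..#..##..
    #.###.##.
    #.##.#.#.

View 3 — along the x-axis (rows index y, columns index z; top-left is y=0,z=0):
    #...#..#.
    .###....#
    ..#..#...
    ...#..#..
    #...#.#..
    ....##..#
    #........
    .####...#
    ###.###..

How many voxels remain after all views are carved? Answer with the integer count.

start: 9×9×9 = 729 voxels
carve view 1 (along z, XY-mask fill 40/81): 360 voxels remain
carve view 2 (along y, XZ-mask fill 32/81): 130 voxels remain
carve view 3 (along x, YZ-mask fill 29/81): 43 voxels remain

43 voxels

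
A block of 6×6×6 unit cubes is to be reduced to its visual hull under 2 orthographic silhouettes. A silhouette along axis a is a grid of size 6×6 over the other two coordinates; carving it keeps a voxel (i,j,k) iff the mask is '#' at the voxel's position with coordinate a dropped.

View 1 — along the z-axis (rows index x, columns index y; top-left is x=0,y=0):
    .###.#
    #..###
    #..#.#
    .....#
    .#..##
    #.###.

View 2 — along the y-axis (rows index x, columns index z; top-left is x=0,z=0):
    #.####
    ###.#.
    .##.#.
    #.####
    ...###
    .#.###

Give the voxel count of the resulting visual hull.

|visual hull| = 75

full grid |V| = 216
[1] z-view keeps 19 columns → grid now 114
[2] y-view keeps 24 columns → grid now 75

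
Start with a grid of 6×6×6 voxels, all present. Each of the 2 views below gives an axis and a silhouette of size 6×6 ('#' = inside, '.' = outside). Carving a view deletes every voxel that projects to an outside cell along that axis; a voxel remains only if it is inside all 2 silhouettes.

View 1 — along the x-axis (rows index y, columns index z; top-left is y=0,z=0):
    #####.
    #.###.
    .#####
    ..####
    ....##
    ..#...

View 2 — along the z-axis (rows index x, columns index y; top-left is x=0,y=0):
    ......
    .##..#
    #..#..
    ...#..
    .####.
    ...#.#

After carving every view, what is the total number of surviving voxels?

remaining voxels: 43

full grid |V| = 216
step 1: project along x, AND mask (21/36) → |grid| = 126
step 2: project along z, AND mask (12/36) → |grid| = 43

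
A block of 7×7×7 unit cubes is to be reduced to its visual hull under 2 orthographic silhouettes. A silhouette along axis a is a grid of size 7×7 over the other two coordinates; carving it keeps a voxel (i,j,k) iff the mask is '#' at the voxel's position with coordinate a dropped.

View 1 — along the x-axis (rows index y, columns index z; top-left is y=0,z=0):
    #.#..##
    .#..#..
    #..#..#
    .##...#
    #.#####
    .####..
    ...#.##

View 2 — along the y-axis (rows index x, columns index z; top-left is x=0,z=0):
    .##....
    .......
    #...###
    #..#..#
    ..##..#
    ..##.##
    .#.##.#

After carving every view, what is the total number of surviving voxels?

before carving: 343 voxels (7×7×7)
[1] x-view keeps 25 columns → grid now 175
[2] y-view keeps 20 columns → grid now 77

remaining voxels: 77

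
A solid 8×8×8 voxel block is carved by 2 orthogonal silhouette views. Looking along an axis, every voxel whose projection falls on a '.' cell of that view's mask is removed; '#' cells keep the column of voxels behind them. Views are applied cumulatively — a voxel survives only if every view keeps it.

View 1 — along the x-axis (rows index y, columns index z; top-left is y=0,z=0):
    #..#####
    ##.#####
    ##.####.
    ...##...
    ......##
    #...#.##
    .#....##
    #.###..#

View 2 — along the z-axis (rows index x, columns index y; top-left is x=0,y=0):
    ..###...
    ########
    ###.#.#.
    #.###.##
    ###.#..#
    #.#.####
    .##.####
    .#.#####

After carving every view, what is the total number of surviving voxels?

start: 8×8×8 = 512 voxels
[1] x-view keeps 35 columns → grid now 280
[2] z-view keeps 45 columns → grid now 195

remaining voxels: 195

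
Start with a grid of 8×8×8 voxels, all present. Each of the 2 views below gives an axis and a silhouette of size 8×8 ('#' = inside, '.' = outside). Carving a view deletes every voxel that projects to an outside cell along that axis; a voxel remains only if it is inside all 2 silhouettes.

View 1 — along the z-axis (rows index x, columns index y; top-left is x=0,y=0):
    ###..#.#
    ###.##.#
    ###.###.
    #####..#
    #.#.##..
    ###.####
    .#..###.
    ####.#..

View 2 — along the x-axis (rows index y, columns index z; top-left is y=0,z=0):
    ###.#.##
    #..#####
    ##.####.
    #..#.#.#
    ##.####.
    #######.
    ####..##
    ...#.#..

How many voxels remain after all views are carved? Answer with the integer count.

245 voxels

start: 8×8×8 = 512 voxels
V1 z: intersect with XY mask (43 set) -- 344 left
V2 x: intersect with YZ mask (43 set) -- 245 left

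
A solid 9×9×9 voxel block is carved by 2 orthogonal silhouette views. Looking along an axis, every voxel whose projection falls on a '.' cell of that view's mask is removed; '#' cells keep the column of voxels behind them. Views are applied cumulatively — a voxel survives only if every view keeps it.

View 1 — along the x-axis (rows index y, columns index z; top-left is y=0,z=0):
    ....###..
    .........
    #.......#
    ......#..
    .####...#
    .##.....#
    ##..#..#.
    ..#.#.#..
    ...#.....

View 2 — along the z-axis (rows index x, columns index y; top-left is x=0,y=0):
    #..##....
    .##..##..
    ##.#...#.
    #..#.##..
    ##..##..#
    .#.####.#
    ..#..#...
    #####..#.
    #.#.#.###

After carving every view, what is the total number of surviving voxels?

initial block: 9^3 = 729
[1] x-view keeps 22 columns → grid now 198
[2] z-view keeps 40 columns → grid now 99

remaining voxels: 99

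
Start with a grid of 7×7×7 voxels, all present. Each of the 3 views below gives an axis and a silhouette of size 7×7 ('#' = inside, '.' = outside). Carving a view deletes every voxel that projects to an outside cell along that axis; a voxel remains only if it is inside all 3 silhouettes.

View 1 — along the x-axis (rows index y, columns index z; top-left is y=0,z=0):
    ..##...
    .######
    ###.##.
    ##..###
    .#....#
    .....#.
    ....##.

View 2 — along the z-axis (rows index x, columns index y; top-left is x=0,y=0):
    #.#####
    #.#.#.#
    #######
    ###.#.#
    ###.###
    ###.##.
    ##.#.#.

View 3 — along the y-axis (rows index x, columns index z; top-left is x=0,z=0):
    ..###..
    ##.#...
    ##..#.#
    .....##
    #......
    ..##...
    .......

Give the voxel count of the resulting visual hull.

before carving: 343 voxels (7×7×7)
[1] x-view keeps 23 columns → grid now 161
[2] z-view keeps 37 columns → grid now 116
[3] y-view keeps 15 columns → grid now 34

|visual hull| = 34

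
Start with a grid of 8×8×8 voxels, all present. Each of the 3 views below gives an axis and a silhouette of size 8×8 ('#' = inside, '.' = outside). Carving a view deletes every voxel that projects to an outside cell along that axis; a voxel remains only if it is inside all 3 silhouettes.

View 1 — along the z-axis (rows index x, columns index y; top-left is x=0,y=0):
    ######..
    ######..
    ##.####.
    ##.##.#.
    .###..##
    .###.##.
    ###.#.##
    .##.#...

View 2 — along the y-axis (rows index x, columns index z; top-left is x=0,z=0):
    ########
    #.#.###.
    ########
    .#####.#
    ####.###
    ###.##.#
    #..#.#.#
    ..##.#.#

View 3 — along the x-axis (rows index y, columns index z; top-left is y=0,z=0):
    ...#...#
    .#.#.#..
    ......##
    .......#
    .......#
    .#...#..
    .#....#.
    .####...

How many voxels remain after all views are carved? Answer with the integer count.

before carving: 512 voxels (8×8×8)
  1. axis=2 (XY plane), |mask|=42  ⇒  voxels=336
  2. axis=1 (XZ plane), |mask|=48  ⇒  voxels=257
  3. axis=0 (YZ plane), |mask|=17  ⇒  voxels=62

remaining voxels: 62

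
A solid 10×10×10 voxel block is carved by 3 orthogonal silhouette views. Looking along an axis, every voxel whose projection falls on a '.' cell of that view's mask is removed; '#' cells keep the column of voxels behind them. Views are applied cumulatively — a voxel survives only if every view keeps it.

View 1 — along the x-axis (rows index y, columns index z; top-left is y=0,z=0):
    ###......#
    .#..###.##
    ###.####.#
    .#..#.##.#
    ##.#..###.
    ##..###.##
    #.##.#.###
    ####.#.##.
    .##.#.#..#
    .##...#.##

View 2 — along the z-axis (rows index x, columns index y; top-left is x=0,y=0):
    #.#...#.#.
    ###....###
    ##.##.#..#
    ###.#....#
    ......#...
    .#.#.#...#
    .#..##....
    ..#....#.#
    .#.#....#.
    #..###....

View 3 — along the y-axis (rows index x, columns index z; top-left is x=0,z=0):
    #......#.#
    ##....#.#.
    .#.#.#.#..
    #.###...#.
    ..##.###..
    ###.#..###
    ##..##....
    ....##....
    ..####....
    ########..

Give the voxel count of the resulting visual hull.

initial block: 10^3 = 1000
step 1: project along x, AND mask (60/100) → |grid| = 600
step 2: project along z, AND mask (39/100) → |grid| = 228
step 3: project along y, AND mask (46/100) → |grid| = 104

104 voxels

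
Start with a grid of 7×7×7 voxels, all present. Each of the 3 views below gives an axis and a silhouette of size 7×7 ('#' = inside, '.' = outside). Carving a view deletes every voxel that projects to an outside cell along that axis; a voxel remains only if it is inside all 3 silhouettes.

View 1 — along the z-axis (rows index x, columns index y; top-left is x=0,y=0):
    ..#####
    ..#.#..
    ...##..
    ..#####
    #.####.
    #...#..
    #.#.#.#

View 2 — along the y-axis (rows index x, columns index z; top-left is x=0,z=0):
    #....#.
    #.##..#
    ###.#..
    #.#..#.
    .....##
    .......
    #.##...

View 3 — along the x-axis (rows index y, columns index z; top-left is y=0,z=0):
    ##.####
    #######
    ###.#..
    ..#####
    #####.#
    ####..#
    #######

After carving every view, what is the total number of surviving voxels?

initial block: 7^3 = 343
carve view 1 (along z, XY-mask fill 25/49): 175 voxels remain
carve view 2 (along y, XZ-mask fill 18/49): 63 voxels remain
carve view 3 (along x, YZ-mask fill 40/49): 45 voxels remain

remaining voxels: 45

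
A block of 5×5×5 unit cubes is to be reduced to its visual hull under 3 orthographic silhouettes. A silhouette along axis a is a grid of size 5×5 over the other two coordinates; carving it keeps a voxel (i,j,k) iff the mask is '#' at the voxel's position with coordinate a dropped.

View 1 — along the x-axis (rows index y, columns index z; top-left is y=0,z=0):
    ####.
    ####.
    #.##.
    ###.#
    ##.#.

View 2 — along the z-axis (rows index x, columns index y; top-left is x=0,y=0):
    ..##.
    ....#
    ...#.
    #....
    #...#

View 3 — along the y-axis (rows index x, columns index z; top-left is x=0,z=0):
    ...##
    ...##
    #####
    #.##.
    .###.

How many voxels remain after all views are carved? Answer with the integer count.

15 voxels

full grid |V| = 125
after view 1 [x-axis, 18 of 25 cells solid] → remaining = 90
after view 2 [z-axis, 7 of 25 cells solid] → remaining = 25
after view 3 [y-axis, 15 of 25 cells solid] → remaining = 15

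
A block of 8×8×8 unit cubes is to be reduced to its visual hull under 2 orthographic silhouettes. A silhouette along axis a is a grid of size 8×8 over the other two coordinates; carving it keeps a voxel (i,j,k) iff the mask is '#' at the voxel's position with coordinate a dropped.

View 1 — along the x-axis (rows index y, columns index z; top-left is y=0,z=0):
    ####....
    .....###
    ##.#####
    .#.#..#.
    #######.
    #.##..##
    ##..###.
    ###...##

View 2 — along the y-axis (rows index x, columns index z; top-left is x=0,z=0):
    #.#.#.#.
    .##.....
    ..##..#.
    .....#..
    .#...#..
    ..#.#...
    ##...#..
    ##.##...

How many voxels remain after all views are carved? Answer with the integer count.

|visual hull| = 103

initial block: 8^3 = 512
step 1: project along x, AND mask (39/64) → |grid| = 312
step 2: project along y, AND mask (21/64) → |grid| = 103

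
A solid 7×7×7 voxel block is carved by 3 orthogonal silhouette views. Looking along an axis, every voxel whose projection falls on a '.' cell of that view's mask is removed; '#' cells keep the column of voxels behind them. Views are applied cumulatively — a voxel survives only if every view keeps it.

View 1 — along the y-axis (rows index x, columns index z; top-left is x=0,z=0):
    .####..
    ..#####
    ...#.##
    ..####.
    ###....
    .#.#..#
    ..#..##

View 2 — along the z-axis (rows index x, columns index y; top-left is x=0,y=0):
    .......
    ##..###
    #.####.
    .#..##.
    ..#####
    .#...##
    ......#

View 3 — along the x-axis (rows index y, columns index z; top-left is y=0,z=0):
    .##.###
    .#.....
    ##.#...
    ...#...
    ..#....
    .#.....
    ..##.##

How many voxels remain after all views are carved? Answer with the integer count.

26 voxels

start: 7×7×7 = 343 voxels
[1] y-view keeps 25 columns → grid now 175
[2] z-view keeps 22 columns → grid now 79
[3] x-view keeps 16 columns → grid now 26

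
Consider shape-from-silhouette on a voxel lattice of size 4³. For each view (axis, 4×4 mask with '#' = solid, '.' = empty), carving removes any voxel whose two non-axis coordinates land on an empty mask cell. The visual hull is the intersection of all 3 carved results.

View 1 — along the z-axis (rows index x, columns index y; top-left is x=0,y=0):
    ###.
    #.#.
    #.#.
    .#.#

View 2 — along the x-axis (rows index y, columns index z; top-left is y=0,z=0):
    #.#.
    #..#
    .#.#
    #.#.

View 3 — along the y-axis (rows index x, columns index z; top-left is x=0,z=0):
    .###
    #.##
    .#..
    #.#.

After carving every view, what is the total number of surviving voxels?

full grid |V| = 64
V1 z: intersect with XY mask (9 set) -- 36 left
V2 x: intersect with YZ mask (8 set) -- 18 left
V3 y: intersect with XZ mask (9 set) -- 11 left

11 voxels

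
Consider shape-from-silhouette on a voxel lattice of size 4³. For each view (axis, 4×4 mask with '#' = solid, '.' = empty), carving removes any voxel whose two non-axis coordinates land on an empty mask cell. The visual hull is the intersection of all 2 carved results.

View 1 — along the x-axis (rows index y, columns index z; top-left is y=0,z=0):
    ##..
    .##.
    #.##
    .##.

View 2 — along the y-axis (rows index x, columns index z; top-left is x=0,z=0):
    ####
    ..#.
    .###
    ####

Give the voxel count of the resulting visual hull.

28 voxels

full grid |V| = 64
  1. axis=0 (YZ plane), |mask|=9  ⇒  voxels=36
  2. axis=1 (XZ plane), |mask|=12  ⇒  voxels=28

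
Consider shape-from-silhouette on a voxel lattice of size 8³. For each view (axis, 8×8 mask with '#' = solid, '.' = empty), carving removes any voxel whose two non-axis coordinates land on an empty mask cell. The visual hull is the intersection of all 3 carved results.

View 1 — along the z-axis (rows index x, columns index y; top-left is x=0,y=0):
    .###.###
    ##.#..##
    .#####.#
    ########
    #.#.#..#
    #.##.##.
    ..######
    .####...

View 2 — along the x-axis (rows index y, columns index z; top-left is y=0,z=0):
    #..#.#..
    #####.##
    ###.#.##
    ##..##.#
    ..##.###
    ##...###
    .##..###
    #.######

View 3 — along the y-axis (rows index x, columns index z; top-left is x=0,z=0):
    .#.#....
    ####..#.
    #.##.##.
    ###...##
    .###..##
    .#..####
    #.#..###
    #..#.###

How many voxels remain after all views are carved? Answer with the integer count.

|visual hull| = 141

initial block: 8^3 = 512
step 1: project along z, AND mask (44/64) → |grid| = 352
step 2: project along x, AND mask (43/64) → |grid| = 241
step 3: project along y, AND mask (37/64) → |grid| = 141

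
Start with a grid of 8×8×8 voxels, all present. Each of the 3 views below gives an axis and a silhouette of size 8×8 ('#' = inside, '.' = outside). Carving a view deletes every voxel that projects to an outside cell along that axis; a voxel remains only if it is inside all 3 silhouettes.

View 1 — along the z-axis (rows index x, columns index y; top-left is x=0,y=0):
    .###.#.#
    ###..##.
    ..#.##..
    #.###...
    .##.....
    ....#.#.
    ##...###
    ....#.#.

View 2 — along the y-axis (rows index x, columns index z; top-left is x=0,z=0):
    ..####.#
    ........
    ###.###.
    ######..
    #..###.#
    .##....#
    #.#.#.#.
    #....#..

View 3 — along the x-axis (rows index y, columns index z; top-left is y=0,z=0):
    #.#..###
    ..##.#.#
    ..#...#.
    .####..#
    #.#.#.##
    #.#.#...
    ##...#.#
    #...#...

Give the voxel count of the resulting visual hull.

full grid |V| = 512
V1 z: intersect with XY mask (28 set) -- 224 left
V2 y: intersect with XZ mask (31 set) -- 107 left
V3 x: intersect with YZ mask (30 set) -- 52 left

52 voxels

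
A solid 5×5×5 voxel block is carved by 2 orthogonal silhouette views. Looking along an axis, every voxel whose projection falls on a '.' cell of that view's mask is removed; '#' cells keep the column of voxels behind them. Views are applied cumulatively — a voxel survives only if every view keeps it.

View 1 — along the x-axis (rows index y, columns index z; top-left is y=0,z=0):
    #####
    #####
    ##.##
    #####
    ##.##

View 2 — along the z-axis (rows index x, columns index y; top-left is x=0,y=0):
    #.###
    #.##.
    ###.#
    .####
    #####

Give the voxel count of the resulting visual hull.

initial block: 5^3 = 125
carve view 1 (along x, YZ-mask fill 23/25): 115 voxels remain
carve view 2 (along z, XY-mask fill 20/25): 91 voxels remain

remaining voxels: 91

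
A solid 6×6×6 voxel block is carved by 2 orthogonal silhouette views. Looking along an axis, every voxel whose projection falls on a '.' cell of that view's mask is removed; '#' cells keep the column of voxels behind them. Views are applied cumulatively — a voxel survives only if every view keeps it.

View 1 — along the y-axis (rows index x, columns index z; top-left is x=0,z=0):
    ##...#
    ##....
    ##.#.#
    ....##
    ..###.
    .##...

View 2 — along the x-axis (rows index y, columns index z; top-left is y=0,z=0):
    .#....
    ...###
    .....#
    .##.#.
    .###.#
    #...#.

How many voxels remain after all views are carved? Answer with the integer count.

remaining voxels: 38

before carving: 216 voxels (6×6×6)
step 1: project along y, AND mask (16/36) → |grid| = 96
step 2: project along x, AND mask (14/36) → |grid| = 38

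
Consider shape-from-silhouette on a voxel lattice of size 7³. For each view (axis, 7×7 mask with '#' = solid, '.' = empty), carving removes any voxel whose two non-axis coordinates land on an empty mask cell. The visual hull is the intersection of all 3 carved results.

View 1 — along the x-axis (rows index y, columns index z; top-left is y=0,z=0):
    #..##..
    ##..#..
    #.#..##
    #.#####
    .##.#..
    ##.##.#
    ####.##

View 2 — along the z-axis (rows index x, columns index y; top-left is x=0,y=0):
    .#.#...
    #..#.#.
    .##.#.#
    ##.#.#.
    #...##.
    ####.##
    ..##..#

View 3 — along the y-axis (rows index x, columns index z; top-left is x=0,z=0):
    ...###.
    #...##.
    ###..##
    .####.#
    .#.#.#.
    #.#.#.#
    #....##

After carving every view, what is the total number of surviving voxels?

full grid |V| = 343
step 1: project along x, AND mask (30/49) → |grid| = 210
step 2: project along z, AND mask (25/49) → |grid| = 110
step 3: project along y, AND mask (26/49) → |grid| = 66

66 voxels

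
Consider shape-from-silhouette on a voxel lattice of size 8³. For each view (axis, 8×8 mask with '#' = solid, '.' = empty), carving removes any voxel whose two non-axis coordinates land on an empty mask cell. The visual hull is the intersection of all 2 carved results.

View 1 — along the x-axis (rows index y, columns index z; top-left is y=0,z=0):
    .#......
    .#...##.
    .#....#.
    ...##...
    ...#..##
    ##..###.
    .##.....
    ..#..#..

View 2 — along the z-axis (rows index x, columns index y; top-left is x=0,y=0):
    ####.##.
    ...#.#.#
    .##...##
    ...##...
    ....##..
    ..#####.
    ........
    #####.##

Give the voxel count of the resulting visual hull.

voxel count = 75

start: 8×8×8 = 512 voxels
  1. axis=0 (YZ plane), |mask|=20  ⇒  voxels=160
  2. axis=2 (XY plane), |mask|=29  ⇒  voxels=75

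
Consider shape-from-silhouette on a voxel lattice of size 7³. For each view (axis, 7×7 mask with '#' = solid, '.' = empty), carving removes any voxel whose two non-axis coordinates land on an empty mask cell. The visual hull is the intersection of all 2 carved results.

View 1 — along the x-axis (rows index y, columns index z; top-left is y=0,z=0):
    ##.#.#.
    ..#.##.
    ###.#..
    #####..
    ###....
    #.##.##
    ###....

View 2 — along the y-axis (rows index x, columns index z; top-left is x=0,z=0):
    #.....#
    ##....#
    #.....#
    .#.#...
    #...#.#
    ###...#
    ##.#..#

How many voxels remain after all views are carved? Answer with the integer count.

remaining voxels: 77

start: 7×7×7 = 343 voxels
[1] x-view keeps 27 columns → grid now 189
[2] y-view keeps 20 columns → grid now 77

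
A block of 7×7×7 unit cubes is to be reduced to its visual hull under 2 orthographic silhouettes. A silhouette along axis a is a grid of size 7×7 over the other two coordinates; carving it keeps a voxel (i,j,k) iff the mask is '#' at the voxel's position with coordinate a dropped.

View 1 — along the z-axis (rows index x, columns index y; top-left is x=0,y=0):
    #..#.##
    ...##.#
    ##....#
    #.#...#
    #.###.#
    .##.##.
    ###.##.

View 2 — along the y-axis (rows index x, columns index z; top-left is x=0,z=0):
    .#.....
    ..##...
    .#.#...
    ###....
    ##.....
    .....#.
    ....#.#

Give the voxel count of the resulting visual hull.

49 voxels

before carving: 343 voxels (7×7×7)
V1 z: intersect with XY mask (27 set) -- 189 left
V2 y: intersect with XZ mask (13 set) -- 49 left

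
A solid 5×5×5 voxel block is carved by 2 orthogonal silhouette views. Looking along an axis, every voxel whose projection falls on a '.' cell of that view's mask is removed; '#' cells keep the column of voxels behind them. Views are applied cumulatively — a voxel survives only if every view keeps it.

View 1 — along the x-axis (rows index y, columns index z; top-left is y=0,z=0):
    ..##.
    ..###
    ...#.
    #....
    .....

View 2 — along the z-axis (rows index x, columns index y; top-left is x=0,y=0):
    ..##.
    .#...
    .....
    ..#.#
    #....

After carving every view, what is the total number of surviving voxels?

remaining voxels: 8

before carving: 125 voxels (5×5×5)
after view 1 [x-axis, 7 of 25 cells solid] → remaining = 35
after view 2 [z-axis, 6 of 25 cells solid] → remaining = 8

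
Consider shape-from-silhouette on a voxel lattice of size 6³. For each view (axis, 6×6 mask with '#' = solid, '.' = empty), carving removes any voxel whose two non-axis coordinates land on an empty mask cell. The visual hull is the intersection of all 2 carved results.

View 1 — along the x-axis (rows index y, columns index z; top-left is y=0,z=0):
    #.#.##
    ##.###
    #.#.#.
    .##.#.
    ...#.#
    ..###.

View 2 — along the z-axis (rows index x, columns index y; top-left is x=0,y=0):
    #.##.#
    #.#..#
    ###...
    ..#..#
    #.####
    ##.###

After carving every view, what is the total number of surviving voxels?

voxel count = 73

before carving: 216 voxels (6×6×6)
  1. axis=0 (YZ plane), |mask|=20  ⇒  voxels=120
  2. axis=2 (XY plane), |mask|=22  ⇒  voxels=73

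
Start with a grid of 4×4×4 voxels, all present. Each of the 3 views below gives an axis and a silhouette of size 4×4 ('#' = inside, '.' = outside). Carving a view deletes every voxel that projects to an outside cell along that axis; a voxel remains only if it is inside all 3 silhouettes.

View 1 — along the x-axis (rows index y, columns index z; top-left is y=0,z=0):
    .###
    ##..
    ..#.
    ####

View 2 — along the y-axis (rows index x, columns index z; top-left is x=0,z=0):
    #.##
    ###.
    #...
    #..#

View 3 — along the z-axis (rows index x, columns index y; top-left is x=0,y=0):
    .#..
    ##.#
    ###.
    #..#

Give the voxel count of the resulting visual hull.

voxel count = 12

initial block: 4^3 = 64
  1. axis=0 (YZ plane), |mask|=10  ⇒  voxels=40
  2. axis=1 (XZ plane), |mask|=9  ⇒  voxels=21
  3. axis=2 (XY plane), |mask|=9  ⇒  voxels=12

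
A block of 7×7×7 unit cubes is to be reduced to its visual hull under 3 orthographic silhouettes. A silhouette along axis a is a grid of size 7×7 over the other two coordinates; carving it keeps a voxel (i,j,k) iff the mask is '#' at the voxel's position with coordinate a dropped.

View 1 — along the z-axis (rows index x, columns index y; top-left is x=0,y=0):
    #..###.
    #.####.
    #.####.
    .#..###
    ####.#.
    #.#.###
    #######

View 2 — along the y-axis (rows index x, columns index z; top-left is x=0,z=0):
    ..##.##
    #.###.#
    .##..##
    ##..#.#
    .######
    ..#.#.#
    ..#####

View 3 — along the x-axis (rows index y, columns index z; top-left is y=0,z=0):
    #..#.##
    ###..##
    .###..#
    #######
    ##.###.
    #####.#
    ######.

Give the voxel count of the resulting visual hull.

|visual hull| = 114

full grid |V| = 343
[1] z-view keeps 35 columns → grid now 245
[2] y-view keeps 31 columns → grid now 157
[3] x-view keeps 37 columns → grid now 114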